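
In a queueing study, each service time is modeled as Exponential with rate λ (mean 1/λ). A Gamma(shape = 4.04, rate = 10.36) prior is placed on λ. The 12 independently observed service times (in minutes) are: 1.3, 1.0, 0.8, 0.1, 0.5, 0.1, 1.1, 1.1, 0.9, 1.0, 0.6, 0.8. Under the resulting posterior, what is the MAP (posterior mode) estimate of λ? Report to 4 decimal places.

With a Gamma(shape α, rate β) prior on the exponential rate λ, the posterior after n observations with total T = Σxᵢ is Gamma(α+n, β+T).
Sum of observations T = 9.3 minutes; n = 12.
Posterior: Gamma(4.04+12, 10.36+9.3) = Gamma(16.04, 19.66).
Mode = (α−1)/β = 0.7650.

0.7650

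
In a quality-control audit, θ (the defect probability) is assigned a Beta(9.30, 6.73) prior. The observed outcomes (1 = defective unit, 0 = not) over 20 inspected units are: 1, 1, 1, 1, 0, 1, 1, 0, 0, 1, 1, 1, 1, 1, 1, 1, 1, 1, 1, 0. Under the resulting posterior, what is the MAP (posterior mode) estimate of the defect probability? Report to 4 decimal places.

The Beta prior is conjugate to a Binomial/Bernoulli likelihood; the update adds successes to α and failures to β.
Posterior: Beta(α+k, β+n−k) = Beta(9.30+16, 6.73+4) = Beta(25.30, 10.73).
Mode of Beta(a,b) for a,b>1 is (a−1)/(a+b−2) = 24.30/34.03 = 0.7141.

0.7141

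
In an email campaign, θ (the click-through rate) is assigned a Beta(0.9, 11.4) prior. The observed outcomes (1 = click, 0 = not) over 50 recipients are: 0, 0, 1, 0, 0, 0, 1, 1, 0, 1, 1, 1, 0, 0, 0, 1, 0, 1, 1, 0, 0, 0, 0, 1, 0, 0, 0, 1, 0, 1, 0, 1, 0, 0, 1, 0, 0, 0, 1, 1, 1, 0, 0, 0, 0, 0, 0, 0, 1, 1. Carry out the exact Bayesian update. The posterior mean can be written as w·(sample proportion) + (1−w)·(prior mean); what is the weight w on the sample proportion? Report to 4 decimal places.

The Beta prior is conjugate to a Binomial/Bernoulli likelihood; the update adds successes to α and failures to β.
Posterior mean = (α₀+k)/(α₀+β₀+n) = [n/(α₀+β₀+n)]·(k/n) + [(α₀+β₀)/(α₀+β₀+n)]·α₀/(α₀+β₀), so only n and the prior enter the weight.
The weight on the data is w = n/(α₀+β₀+n) = 50/(0.9+11.4+50) = 50/62.3 = 0.8026.

0.8026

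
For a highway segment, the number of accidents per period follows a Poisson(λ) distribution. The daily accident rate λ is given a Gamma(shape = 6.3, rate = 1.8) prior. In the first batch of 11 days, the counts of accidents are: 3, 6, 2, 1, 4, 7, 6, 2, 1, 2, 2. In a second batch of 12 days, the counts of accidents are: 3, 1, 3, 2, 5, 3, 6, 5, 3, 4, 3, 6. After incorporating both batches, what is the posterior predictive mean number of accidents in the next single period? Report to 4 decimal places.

With a Gamma(shape α, rate β) prior, the Poisson likelihood is conjugate: the posterior is Gamma(α + ΣXᵢ, β + n).
Batch 1: sum of counts S = 36 over n = 11 days.
After batch 1: Gamma(α+S, β+n) = Gamma(6.3+36, 1.8+11) = Gamma(42.3, 12.8).
Batch 2: sum of counts S = 44 over n = 12 days.
After batch 2: Gamma(α+S, β+n) = Gamma(42.3+44, 12.8+12) = Gamma(86.3, 24.8).
The predictive distribution for one future period is NegBinom with mean α/β = 3.4798.

3.4798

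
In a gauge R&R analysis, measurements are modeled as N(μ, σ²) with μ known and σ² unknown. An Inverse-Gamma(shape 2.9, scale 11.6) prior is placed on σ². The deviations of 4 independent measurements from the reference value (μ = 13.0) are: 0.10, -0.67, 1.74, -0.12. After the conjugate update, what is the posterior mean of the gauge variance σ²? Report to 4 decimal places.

With known mean μ and an Inverse-Gamma(α, β) prior on σ², the Normal likelihood is conjugate: posterior is Inv-Gamma(α + n/2, β + Σ(xᵢ−μ)²/2).
Σ(xᵢ−μ)² = (0.10)² + (-0.67)² + (1.74)² + (-0.12)² = 3.5009.
Posterior: Inv-Gamma(2.9 + 4/2, 11.6 + 3.5009/2) = Inv-Gamma(4.90, 13.35045).
E[σ²|data] = β/(α−1) = 13.35045/3.90 = 3.4232.

3.4232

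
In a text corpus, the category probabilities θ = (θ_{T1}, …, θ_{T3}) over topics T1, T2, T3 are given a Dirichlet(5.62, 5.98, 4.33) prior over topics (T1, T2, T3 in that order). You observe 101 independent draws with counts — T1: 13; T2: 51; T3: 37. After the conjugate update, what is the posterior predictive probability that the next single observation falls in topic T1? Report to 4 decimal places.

The Dirichlet prior is conjugate to the Multinomial likelihood: each posterior αⱼ = prior αⱼ + observed count nⱼ.
Posterior concentration: (18.62, 56.98, 41.33), total = 116.93.
P(next = T1 | data) = α_{T1}/Σα = 0.1592.

0.1592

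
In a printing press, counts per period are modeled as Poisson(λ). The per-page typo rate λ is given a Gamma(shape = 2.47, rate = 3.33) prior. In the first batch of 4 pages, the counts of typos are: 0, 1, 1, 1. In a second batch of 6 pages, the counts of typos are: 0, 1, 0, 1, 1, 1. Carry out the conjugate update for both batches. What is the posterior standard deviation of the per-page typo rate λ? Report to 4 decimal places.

0.2309

With a Gamma(shape α, rate β) prior, the Poisson likelihood is conjugate: the posterior is Gamma(α + ΣXᵢ, β + n).
Batch 1: sum of counts S = 3 over n = 4 pages.
After batch 1: Gamma(α+S, β+n) = Gamma(2.47+3, 3.33+4) = Gamma(5.47, 7.33).
Batch 2: sum of counts S = 4 over n = 6 pages.
After batch 2: Gamma(α+S, β+n) = Gamma(5.47+4, 7.33+6) = Gamma(9.47, 13.33).
SD = √α/β = √9.47/13.33 = 0.2309.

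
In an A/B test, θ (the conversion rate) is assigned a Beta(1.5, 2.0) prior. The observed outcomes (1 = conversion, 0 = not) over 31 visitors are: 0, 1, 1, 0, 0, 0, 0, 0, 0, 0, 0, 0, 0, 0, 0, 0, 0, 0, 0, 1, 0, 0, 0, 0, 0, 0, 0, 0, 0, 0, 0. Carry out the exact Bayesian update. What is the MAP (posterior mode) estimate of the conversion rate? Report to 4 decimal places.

The Beta prior is conjugate to a Binomial/Bernoulli likelihood; the update adds successes to α and failures to β.
Posterior: Beta(α+k, β+n−k) = Beta(1.5+3, 2.0+28) = Beta(4.5, 30.0).
Mode of Beta(a,b) for a,b>1 is (a−1)/(a+b−2) = 3.5/32.5 = 0.1077.

0.1077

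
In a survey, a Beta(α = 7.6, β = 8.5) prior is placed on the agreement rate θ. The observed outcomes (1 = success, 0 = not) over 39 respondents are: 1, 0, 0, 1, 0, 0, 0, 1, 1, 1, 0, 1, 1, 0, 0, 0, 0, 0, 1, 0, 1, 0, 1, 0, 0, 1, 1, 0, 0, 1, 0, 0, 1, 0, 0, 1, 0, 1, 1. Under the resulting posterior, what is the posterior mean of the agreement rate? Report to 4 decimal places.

0.4465

The Beta prior is conjugate to a Binomial/Bernoulli likelihood; the update adds successes to α and failures to β.
Posterior: Beta(α+k, β+n−k) = Beta(7.6+17, 8.5+22) = Beta(24.6, 30.5).
Posterior mean = α/(α+β) = 24.6/55.1 = 0.4465.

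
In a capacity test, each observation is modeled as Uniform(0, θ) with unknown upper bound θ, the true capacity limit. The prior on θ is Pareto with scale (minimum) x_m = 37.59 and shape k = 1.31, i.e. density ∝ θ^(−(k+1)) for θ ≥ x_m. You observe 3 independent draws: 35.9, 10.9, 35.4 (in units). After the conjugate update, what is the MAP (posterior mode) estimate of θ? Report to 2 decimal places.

A Pareto(scale x_m, shape k) prior on the upper bound θ of Uniform(0, θ) is conjugate: posterior is Pareto(max(x_m, max xᵢ), k + n).
Sample maximum = 35.9; prior scale x_m = 37.59 → posterior scale = max = 37.59.
Posterior shape = 1.31 + 3 = 4.31.
The Pareto density is decreasing on [x_m, ∞), so the mode is x_m = 37.59.

37.59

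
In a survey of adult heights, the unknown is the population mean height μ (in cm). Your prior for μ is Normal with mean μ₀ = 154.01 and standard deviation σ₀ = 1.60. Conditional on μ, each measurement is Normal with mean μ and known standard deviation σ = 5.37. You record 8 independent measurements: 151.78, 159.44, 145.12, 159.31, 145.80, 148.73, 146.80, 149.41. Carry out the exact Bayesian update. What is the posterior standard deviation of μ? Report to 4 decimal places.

1.2235

For Normal data with known variance σ², a Normal(μ₀, σ₀²) prior on μ is conjugate. Posterior precision = 1/σ₀² + n/σ²; posterior mean is the precision-weighted average of μ₀ and x̄.
σ₀² = 1.60² = 2.56, σ² = 5.37² = 28.8369; σ² + n·σ₀² = 28.8369 + 8·2.56 = 49.3169.
Posterior precision = 1/σ₀² + n/σ² = 1/2.56 + 8/28.8369 = (σ² + n·σ₀²)/(σ₀²σ²) = 49.3169/(2.56·28.8369); posterior variance σₙ² = σ₀²σ²/(σ² + n·σ₀²) = 2.56·28.8369/49.3169 = 1.496900.
Posterior SD = √σₙ² = √(2.56·28.8369/49.3169) = 1.2235.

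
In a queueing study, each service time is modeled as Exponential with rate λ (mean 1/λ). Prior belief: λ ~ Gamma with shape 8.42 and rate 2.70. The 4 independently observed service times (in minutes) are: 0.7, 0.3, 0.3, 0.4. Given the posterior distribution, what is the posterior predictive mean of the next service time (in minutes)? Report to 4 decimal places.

0.3853

With a Gamma(shape α, rate β) prior on the exponential rate λ, the posterior after n observations with total T = Σxᵢ is Gamma(α+n, β+T).
Sum of observations T = 1.7 minutes; n = 4.
Posterior: Gamma(8.42+4, 2.70+1.7) = Gamma(12.42, 4.40).
The predictive distribution for the next observation is Lomax; its mean is β/(α−1) = 4.40/11.42 = 0.3853.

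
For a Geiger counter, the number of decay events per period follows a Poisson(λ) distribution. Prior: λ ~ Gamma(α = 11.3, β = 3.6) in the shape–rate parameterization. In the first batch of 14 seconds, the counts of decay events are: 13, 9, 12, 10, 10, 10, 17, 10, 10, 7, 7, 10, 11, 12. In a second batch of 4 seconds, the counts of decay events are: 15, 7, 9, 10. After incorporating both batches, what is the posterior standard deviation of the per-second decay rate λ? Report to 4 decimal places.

With a Gamma(shape α, rate β) prior, the Poisson likelihood is conjugate: the posterior is Gamma(α + ΣXᵢ, β + n).
Batch 1: sum of counts S = 148 over n = 14 seconds.
After batch 1: Gamma(α+S, β+n) = Gamma(11.3+148, 3.6+14) = Gamma(159.3, 17.6).
Batch 2: sum of counts S = 41 over n = 4 seconds.
After batch 2: Gamma(α+S, β+n) = Gamma(159.3+41, 17.6+4) = Gamma(200.3, 21.6).
SD = √α/β = √200.3/21.6 = 0.6552.

0.6552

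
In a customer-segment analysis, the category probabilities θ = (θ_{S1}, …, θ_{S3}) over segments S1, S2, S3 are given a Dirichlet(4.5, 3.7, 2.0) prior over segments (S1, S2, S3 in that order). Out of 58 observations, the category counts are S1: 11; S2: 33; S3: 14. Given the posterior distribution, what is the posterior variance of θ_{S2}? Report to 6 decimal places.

The Dirichlet prior is conjugate to the Multinomial likelihood: each posterior αⱼ = prior αⱼ + observed count nⱼ.
Posterior concentration: (15.5, 36.7, 16.0), total = 68.2.
Var[θ_j] = α_j(Σα−α_j)/((Σα)²(Σα+1)) = 36.7·31.5/(68.2²·69.2) = 0.003592.

0.003592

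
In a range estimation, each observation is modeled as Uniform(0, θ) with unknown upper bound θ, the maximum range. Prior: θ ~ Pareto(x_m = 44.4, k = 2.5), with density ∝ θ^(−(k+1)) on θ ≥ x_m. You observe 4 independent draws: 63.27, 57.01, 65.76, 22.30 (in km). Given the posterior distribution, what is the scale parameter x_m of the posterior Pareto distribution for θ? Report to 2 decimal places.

A Pareto(scale x_m, shape k) prior on the upper bound θ of Uniform(0, θ) is conjugate: posterior is Pareto(max(x_m, max xᵢ), k + n).
Sample maximum = 65.76; prior scale x_m = 44.4 → posterior scale = max = 65.76.
Posterior shape = 2.5 + 4 = 6.5.
Posterior scale x_m = 65.76.

65.76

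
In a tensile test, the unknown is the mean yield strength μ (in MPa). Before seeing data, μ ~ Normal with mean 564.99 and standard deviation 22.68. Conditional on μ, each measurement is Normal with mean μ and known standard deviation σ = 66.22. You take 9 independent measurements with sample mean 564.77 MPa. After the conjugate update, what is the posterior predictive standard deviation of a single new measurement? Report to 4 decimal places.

68.0831

For Normal data with known variance σ², a Normal(μ₀, σ₀²) prior on μ is conjugate. Posterior precision = 1/σ₀² + n/σ²; posterior mean is the precision-weighted average of μ₀ and x̄.
σ₀² = 22.68² = 514.3824, σ² = 66.22² = 4385.0884; σ² + n·σ₀² = 4385.0884 + 9·514.3824 = 9014.53.
Posterior precision = 1/σ₀² + n/σ² = 1/514.3824 + 9/4385.0884 = (σ² + n·σ₀²)/(σ₀²σ²) = 9014.53/(514.3824·4385.0884); posterior variance σₙ² = σ₀²σ²/(σ² + n·σ₀²) = 514.3824·4385.0884/9014.53 = 250.219623.
Predictive variance for one new observation = σₙ² + σ² = 514.3824·4385.0884/9014.53 + 4385.0884 = σ²·(σ₀² + 9014.53)/9014.53 = 4385.0884·9528.9124/9014.53 = 4635.308023; SD = √(4385.0884·9528.9124/9014.53) = 68.0831.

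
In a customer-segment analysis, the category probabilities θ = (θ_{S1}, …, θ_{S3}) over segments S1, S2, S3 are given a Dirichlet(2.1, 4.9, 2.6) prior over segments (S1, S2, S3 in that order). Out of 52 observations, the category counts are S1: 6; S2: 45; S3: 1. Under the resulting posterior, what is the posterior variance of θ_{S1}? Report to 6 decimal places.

0.001824

The Dirichlet prior is conjugate to the Multinomial likelihood: each posterior αⱼ = prior αⱼ + observed count nⱼ.
Posterior concentration: (8.1, 49.9, 3.6), total = 61.6.
Var[θ_j] = α_j(Σα−α_j)/((Σα)²(Σα+1)) = 8.1·53.5/(61.6²·62.6) = 0.001824.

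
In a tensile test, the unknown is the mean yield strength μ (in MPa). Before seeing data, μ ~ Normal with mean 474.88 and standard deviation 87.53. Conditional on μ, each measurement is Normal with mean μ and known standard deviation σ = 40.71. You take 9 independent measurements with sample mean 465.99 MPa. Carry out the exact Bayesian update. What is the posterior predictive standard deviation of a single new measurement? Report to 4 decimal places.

For Normal data with known variance σ², a Normal(μ₀, σ₀²) prior on μ is conjugate. Posterior precision = 1/σ₀² + n/σ²; posterior mean is the precision-weighted average of μ₀ and x̄.
σ₀² = 87.53² = 7661.5009, σ² = 40.71² = 1657.3041; σ² + n·σ₀² = 1657.3041 + 9·7661.5009 = 70610.8122.
Posterior precision = 1/σ₀² + n/σ² = 1/7661.5009 + 9/1657.3041 = (σ² + n·σ₀²)/(σ₀²σ²) = 70610.8122/(7661.5009·1657.3041); posterior variance σₙ² = σ₀²σ²/(σ² + n·σ₀²) = 7661.5009·1657.3041/70610.8122 = 179.822841.
Predictive variance for one new observation = σₙ² + σ² = 7661.5009·1657.3041/70610.8122 + 1657.3041 = σ²·(σ₀² + 70610.8122)/70610.8122 = 1657.3041·78272.3131/70610.8122 = 1837.126941; SD = √(1657.3041·78272.3131/70610.8122) = 42.8617.

42.8617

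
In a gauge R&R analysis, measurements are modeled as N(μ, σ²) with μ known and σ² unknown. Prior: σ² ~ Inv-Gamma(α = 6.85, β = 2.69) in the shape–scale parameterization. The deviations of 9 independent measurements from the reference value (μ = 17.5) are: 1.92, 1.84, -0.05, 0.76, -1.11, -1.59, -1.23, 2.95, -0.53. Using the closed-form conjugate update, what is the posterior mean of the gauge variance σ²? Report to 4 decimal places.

With known mean μ and an Inverse-Gamma(α, β) prior on σ², the Normal likelihood is conjugate: posterior is Inv-Gamma(α + n/2, β + Σ(xᵢ−μ)²/2).
Σ(xᵢ−μ)² = (1.92)² + (1.84)² + (-0.05)² + (0.76)² + (-1.11)² + (-1.59)² + (-1.23)² + (2.95)² + (-0.53)² = 21.9086.
Posterior: Inv-Gamma(6.85 + 9/2, 2.69 + 21.9086/2) = Inv-Gamma(11.35, 13.64430).
E[σ²|data] = β/(α−1) = 13.64430/10.35 = 1.3183.

1.3183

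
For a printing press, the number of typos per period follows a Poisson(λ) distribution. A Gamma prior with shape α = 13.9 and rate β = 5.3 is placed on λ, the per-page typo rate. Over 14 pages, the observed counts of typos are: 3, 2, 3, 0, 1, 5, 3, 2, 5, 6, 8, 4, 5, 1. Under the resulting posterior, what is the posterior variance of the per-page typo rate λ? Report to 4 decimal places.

With a Gamma(shape α, rate β) prior, the Poisson likelihood is conjugate: the posterior is Gamma(α + ΣXᵢ, β + n).
Sum of counts S = 48 over n = 14 pages.
Posterior: Gamma(α+S, β+n) = Gamma(13.9+48, 5.3+14) = Gamma(61.9, 19.3).
Var = α/β² = 61.9/19.3² = 0.1662.

0.1662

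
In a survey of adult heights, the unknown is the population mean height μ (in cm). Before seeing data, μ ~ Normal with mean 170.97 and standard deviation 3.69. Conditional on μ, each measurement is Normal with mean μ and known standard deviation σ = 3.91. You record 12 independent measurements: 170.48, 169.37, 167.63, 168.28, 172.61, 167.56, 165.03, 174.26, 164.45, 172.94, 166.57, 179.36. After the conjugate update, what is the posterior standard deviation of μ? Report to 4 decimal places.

For Normal data with known variance σ², a Normal(μ₀, σ₀²) prior on μ is conjugate. Posterior precision = 1/σ₀² + n/σ²; posterior mean is the precision-weighted average of μ₀ and x̄.
σ₀² = 3.69² = 13.6161, σ² = 3.91² = 15.2881; σ² + n·σ₀² = 15.2881 + 12·13.6161 = 178.6813.
Posterior precision = 1/σ₀² + n/σ² = 1/13.6161 + 12/15.2881 = (σ² + n·σ₀²)/(σ₀²σ²) = 178.6813/(13.6161·15.2881); posterior variance σₙ² = σ₀²σ²/(σ² + n·σ₀²) = 13.6161·15.2881/178.6813 = 1.165003.
Posterior SD = √σₙ² = √(13.6161·15.2881/178.6813) = 1.0794.

1.0794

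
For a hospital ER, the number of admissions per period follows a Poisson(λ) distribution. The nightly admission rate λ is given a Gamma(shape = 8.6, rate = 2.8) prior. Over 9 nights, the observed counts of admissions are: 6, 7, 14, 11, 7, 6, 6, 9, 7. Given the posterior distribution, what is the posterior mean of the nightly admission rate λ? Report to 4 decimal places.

With a Gamma(shape α, rate β) prior, the Poisson likelihood is conjugate: the posterior is Gamma(α + ΣXᵢ, β + n).
Sum of counts S = 73 over n = 9 nights.
Posterior: Gamma(α+S, β+n) = Gamma(8.6+73, 2.8+9) = Gamma(81.6, 11.8).
Posterior mean = α/β = 81.6/11.8 = 6.9153.

6.9153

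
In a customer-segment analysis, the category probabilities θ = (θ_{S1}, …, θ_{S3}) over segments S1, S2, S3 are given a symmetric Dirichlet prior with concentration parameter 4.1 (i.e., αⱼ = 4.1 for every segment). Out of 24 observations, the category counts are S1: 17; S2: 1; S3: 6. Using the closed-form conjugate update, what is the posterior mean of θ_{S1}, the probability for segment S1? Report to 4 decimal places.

0.5813

The Dirichlet prior is conjugate to the Multinomial likelihood: each posterior αⱼ = prior αⱼ + observed count nⱼ.
Posterior concentration: (21.1, 5.1, 10.1), total = 36.3.
E[θ_{S1}|data] = α_{S1}/Σα = 21.1/36.3 = 0.5813.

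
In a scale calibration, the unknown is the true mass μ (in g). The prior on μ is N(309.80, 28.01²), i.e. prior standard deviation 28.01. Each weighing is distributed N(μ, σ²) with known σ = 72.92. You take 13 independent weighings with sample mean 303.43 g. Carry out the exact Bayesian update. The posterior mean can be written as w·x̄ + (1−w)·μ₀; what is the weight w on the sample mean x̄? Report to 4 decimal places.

0.6573

For Normal data with known variance σ², a Normal(μ₀, σ₀²) prior on μ is conjugate. Posterior precision = 1/σ₀² + n/σ²; posterior mean is the precision-weighted average of μ₀ and x̄.
σ₀² = 28.01² = 784.5601, σ² = 72.92² = 5317.3264. Prior precision 1/σ₀² = 1/784.5601; data precision n/σ² = 13/5317.3264.
w = (n/σ²)/(1/σ₀² + n/σ²) = n·σ₀²/(σ² + n·σ₀²) = 13·784.5601/(5317.3264 + 13·784.5601) = 10199.2813/15516.6077 = 0.6573.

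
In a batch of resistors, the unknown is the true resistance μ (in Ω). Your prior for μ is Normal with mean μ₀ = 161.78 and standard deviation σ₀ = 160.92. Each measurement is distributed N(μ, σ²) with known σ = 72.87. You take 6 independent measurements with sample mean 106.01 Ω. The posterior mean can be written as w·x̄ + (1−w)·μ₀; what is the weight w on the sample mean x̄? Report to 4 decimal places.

For Normal data with known variance σ², a Normal(μ₀, σ₀²) prior on μ is conjugate. Posterior precision = 1/σ₀² + n/σ²; posterior mean is the precision-weighted average of μ₀ and x̄.
σ₀² = 160.92² = 25895.2464, σ² = 72.87² = 5310.0369. Prior precision 1/σ₀² = 1/25895.2464; data precision n/σ² = 6/5310.0369.
w = (n/σ²)/(1/σ₀² + n/σ²) = n·σ₀²/(σ² + n·σ₀²) = 6·25895.2464/(5310.0369 + 6·25895.2464) = 155371.4784/160681.5153 = 0.9670.

0.9670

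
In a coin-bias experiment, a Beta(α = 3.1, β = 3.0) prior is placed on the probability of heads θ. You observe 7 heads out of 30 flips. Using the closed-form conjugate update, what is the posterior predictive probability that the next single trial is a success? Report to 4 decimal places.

0.2798

The Beta prior is conjugate to a Binomial/Bernoulli likelihood; the update adds successes to α and failures to β.
Posterior: Beta(α+k, β+n−k) = Beta(3.1+7, 3.0+23) = Beta(10.1, 26.0).
For a single future Bernoulli trial, P(success | data) = α/(α+β) = 0.2798.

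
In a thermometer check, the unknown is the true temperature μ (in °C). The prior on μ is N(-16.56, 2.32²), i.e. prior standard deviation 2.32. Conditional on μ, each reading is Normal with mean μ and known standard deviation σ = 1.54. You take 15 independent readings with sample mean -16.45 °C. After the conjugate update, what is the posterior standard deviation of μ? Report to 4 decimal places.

0.3919

For Normal data with known variance σ², a Normal(μ₀, σ₀²) prior on μ is conjugate. Posterior precision = 1/σ₀² + n/σ²; posterior mean is the precision-weighted average of μ₀ and x̄.
σ₀² = 2.32² = 5.3824, σ² = 1.54² = 2.3716; σ² + n·σ₀² = 2.3716 + 15·5.3824 = 83.1076.
Posterior precision = 1/σ₀² + n/σ² = 1/5.3824 + 15/2.3716 = (σ² + n·σ₀²)/(σ₀²σ²) = 83.1076/(5.3824·2.3716); posterior variance σₙ² = σ₀²σ²/(σ² + n·σ₀²) = 5.3824·2.3716/83.1076 = 0.153595.
Posterior SD = √σₙ² = √(5.3824·2.3716/83.1076) = 0.3919.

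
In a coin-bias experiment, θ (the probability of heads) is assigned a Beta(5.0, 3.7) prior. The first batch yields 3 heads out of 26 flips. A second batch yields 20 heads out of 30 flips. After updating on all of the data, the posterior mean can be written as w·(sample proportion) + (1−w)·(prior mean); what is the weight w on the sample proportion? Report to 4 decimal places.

0.8655

The Beta prior is conjugate to a Binomial/Bernoulli likelihood; the update adds successes to α and failures to β.
Total number of flips: n = 26 + 30 = 56.
Posterior mean = (α₀+k)/(α₀+β₀+n) = [n/(α₀+β₀+n)]·(k/n) + [(α₀+β₀)/(α₀+β₀+n)]·α₀/(α₀+β₀), so only n and the prior enter the weight.
The weight on the data is w = n/(α₀+β₀+n) = 56/(5.0+3.7+56) = 56/64.7 = 0.8655.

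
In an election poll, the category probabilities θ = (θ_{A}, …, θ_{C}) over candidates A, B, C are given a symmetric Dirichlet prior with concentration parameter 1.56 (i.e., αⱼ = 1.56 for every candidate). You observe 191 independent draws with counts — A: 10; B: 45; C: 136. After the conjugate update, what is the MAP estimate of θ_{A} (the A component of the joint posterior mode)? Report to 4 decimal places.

The Dirichlet prior is conjugate to the Multinomial likelihood: each posterior αⱼ = prior αⱼ + observed count nⱼ.
Posterior concentration: (11.56, 46.56, 137.56), total = 195.68.
Joint mode component: (α_{A}−1)/(Σα−K) = 10.56/192.68 = 0.0548.

0.0548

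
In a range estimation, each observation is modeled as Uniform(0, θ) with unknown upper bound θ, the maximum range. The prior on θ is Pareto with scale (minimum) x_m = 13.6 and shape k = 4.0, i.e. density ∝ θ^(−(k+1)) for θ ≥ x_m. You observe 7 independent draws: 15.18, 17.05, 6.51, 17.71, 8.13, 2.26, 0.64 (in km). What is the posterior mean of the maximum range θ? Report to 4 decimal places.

A Pareto(scale x_m, shape k) prior on the upper bound θ of Uniform(0, θ) is conjugate: posterior is Pareto(max(x_m, max xᵢ), k + n).
Sample maximum = 17.71; prior scale x_m = 13.6 → posterior scale = max = 17.71.
Posterior shape = 4.0 + 7 = 11.0.
E[θ|data] = k·x_m/(k−1) = 11.0·17.71/10.0 = 19.4810.

19.4810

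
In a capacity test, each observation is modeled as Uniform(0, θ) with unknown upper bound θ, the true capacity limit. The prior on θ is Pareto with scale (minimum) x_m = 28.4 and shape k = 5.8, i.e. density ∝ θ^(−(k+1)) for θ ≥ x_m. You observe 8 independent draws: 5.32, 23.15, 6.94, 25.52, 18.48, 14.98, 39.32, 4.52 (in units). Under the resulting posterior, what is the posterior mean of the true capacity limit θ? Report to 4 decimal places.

A Pareto(scale x_m, shape k) prior on the upper bound θ of Uniform(0, θ) is conjugate: posterior is Pareto(max(x_m, max xᵢ), k + n).
Sample maximum = 39.32; prior scale x_m = 28.4 → posterior scale = max = 39.32.
Posterior shape = 5.8 + 8 = 13.8.
E[θ|data] = k·x_m/(k−1) = 13.8·39.32/12.8 = 42.3919.

42.3919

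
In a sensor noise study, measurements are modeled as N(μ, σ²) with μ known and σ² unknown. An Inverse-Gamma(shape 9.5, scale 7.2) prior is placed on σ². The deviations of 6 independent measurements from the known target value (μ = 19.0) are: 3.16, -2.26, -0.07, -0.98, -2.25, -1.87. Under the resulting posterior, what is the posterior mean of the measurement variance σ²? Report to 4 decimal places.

With known mean μ and an Inverse-Gamma(α, β) prior on σ², the Normal likelihood is conjugate: posterior is Inv-Gamma(α + n/2, β + Σ(xᵢ−μ)²/2).
Σ(xᵢ−μ)² = (3.16)² + (-2.26)² + (-0.07)² + (-0.98)² + (-2.25)² + (-1.87)² = 24.6179.
Posterior: Inv-Gamma(9.5 + 6/2, 7.2 + 24.6179/2) = Inv-Gamma(12.50, 19.50895).
E[σ²|data] = β/(α−1) = 19.50895/11.50 = 1.6964.

1.6964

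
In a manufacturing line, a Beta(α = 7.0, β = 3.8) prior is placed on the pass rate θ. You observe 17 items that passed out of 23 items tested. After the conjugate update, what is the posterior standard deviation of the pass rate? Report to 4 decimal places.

The Beta prior is conjugate to a Binomial/Bernoulli likelihood; the update adds successes to α and failures to β.
Posterior: Beta(α+k, β+n−k) = Beta(7.0+17, 3.8+6) = Beta(24.0, 9.8).
Var = αβ/((α+β)²(α+β+1)) = 24.0·9.8/(33.8²·34.8) = 0.00591595; SD = √0.00591595 = 0.0769.

0.0769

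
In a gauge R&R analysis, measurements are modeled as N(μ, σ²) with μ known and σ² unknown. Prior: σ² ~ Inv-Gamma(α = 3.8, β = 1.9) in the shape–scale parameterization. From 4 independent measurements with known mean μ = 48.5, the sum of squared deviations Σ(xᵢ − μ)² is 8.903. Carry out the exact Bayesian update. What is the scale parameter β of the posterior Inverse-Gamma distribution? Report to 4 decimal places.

6.3515

With known mean μ and an Inverse-Gamma(α, β) prior on σ², the Normal likelihood is conjugate: posterior is Inv-Gamma(α + n/2, β + Σ(xᵢ−μ)²/2).
Posterior: Inv-Gamma(3.8 + 4/2, 1.9 + 8.903/2) = Inv-Gamma(5.80, 6.3515).
Posterior β = 6.3515.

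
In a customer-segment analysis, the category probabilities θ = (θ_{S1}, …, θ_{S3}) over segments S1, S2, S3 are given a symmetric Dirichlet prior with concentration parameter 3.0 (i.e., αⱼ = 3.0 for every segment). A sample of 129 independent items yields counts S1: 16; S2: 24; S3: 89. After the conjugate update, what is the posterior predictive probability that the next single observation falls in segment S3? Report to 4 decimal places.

0.6667

The Dirichlet prior is conjugate to the Multinomial likelihood: each posterior αⱼ = prior αⱼ + observed count nⱼ.
Posterior concentration: (19.0, 27.0, 92.0), total = 138.0.
P(next = S3 | data) = α_{S3}/Σα = 0.6667.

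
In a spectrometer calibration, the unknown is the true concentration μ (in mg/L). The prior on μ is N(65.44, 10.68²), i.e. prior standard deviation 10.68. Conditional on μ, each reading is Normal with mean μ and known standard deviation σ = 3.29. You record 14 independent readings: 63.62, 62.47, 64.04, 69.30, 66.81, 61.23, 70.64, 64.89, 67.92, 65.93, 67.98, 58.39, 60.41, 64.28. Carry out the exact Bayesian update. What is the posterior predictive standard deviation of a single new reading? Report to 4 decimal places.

For Normal data with known variance σ², a Normal(μ₀, σ₀²) prior on μ is conjugate. Posterior precision = 1/σ₀² + n/σ²; posterior mean is the precision-weighted average of μ₀ and x̄.
σ₀² = 10.68² = 114.0624, σ² = 3.29² = 10.8241; σ² + n·σ₀² = 10.8241 + 14·114.0624 = 1607.6977.
Posterior precision = 1/σ₀² + n/σ² = 1/114.0624 + 14/10.8241 = (σ² + n·σ₀²)/(σ₀²σ²) = 1607.6977/(114.0624·10.8241); posterior variance σₙ² = σ₀²σ²/(σ² + n·σ₀²) = 114.0624·10.8241/1607.6977 = 0.767945.
Predictive variance for one new observation = σₙ² + σ² = 114.0624·10.8241/1607.6977 + 10.8241 = σ²·(σ₀² + 1607.6977)/1607.6977 = 10.8241·1721.7601/1607.6977 = 11.592045; SD = √(10.8241·1721.7601/1607.6977) = 3.4047.

3.4047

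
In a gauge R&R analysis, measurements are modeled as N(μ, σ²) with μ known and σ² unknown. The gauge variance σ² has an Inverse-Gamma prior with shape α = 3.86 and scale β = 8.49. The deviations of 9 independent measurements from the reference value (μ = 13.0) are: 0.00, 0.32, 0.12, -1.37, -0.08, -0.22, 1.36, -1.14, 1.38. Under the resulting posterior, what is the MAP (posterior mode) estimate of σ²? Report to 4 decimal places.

1.2864

With known mean μ and an Inverse-Gamma(α, β) prior on σ², the Normal likelihood is conjugate: posterior is Inv-Gamma(α + n/2, β + Σ(xᵢ−μ)²/2).
Σ(xᵢ−μ)² = (0.00)² + (0.32)² + (0.12)² + (-1.37)² + (-0.08)² + (-0.22)² + (1.36)² + (-1.14)² + (1.38)² = 7.1021.
Posterior: Inv-Gamma(3.86 + 9/2, 8.49 + 7.1021/2) = Inv-Gamma(8.36, 12.04105).
Mode = β/(α+1) = 12.04105/9.36 = 1.2864.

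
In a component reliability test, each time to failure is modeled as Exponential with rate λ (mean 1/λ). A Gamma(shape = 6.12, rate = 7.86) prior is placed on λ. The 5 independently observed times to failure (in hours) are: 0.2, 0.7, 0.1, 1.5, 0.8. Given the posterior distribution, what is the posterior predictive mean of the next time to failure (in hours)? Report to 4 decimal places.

1.1028

With a Gamma(shape α, rate β) prior on the exponential rate λ, the posterior after n observations with total T = Σxᵢ is Gamma(α+n, β+T).
Sum of observations T = 3.3 hours; n = 5.
Posterior: Gamma(6.12+5, 7.86+3.3) = Gamma(11.12, 11.16).
The predictive distribution for the next observation is Lomax; its mean is β/(α−1) = 11.16/10.12 = 1.1028.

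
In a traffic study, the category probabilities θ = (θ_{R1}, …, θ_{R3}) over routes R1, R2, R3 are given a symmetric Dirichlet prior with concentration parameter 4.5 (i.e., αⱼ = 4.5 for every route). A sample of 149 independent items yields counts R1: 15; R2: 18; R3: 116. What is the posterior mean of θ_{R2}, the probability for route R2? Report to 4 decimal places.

The Dirichlet prior is conjugate to the Multinomial likelihood: each posterior αⱼ = prior αⱼ + observed count nⱼ.
Posterior concentration: (19.5, 22.5, 120.5), total = 162.5.
E[θ_{R2}|data] = α_{R2}/Σα = 22.5/162.5 = 0.1385.

0.1385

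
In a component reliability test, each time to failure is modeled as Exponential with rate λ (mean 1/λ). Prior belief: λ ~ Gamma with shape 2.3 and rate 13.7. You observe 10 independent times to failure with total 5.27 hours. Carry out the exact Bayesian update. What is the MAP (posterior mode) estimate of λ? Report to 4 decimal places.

0.5957

With a Gamma(shape α, rate β) prior on the exponential rate λ, the posterior after n observations with total T = Σxᵢ is Gamma(α+n, β+T).
Posterior: Gamma(2.3+10, 13.7+5.27) = Gamma(12.3, 18.97).
Mode = (α−1)/β = 0.5957.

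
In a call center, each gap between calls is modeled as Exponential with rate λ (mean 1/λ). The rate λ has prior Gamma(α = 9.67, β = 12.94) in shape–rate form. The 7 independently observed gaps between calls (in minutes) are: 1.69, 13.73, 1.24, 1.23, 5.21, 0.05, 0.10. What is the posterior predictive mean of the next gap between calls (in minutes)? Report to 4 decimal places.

With a Gamma(shape α, rate β) prior on the exponential rate λ, the posterior after n observations with total T = Σxᵢ is Gamma(α+n, β+T).
Sum of observations T = 23.25 minutes; n = 7.
Posterior: Gamma(9.67+7, 12.94+23.25) = Gamma(16.67, 36.19).
The predictive distribution for the next observation is Lomax; its mean is β/(α−1) = 36.19/15.67 = 2.3095.

2.3095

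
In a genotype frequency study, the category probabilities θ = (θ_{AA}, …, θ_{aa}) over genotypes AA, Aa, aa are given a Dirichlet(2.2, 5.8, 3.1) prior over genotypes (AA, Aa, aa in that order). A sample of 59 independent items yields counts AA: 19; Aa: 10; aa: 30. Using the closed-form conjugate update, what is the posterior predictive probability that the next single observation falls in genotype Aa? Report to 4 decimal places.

0.2254

The Dirichlet prior is conjugate to the Multinomial likelihood: each posterior αⱼ = prior αⱼ + observed count nⱼ.
Posterior concentration: (21.2, 15.8, 33.1), total = 70.1.
P(next = Aa | data) = α_{Aa}/Σα = 0.2254.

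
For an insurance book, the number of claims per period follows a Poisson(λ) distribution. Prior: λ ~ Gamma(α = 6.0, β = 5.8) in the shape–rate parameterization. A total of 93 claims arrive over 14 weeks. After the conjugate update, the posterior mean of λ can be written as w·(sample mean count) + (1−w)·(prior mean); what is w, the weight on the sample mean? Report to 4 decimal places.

0.7071

With a Gamma(shape α, rate β) prior, the Poisson likelihood is conjugate: the posterior is Gamma(α + ΣXᵢ, β + n).
Posterior mean = (α₀+S)/(β₀+n) = [n/(β₀+n)]·(S/n) + [β₀/(β₀+n)]·(α₀/β₀), so only n and β₀ enter the weight.
Weight on data w = n/(β₀+n) = 14/(5.8+14) = 14/19.8 = 0.7071.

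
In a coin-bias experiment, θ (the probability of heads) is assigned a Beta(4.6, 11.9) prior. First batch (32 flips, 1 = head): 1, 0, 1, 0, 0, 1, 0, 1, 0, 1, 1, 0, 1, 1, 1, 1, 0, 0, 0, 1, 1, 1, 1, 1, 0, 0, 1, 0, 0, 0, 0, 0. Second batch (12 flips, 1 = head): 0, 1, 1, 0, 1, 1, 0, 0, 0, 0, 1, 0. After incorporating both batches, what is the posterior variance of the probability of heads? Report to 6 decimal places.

0.003969

The Beta prior is conjugate to a Binomial/Bernoulli likelihood; the update adds successes to α and failures to β.
After batch 1: Beta(4.6+16, 11.9+16) = Beta(20.6, 27.9).
After batch 2: Beta(20.6+5, 27.9+7) = Beta(25.6, 34.9).
Var = αβ/((α+β)²(α+β+1)) = 25.6·34.9/(60.5²·61.5) = 0.003969.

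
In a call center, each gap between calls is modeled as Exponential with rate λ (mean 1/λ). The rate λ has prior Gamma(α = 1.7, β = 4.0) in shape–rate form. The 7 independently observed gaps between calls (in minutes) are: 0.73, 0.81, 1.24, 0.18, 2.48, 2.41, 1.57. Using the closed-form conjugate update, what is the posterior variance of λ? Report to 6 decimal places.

0.048307

With a Gamma(shape α, rate β) prior on the exponential rate λ, the posterior after n observations with total T = Σxᵢ is Gamma(α+n, β+T).
Sum of observations T = 9.42 minutes; n = 7.
Posterior: Gamma(1.7+7, 4.0+9.42) = Gamma(8.7, 13.42).
Var = α/β² = 0.048307.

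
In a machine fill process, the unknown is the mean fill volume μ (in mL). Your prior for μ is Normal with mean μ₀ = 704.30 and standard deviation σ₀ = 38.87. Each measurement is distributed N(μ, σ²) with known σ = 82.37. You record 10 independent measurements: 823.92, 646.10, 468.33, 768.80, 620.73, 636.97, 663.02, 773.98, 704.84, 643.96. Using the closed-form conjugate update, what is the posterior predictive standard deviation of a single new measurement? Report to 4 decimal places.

85.1648

For Normal data with known variance σ², a Normal(μ₀, σ₀²) prior on μ is conjugate. Posterior precision = 1/σ₀² + n/σ²; posterior mean is the precision-weighted average of μ₀ and x̄.
σ₀² = 38.87² = 1510.8769, σ² = 82.37² = 6784.8169; σ² + n·σ₀² = 6784.8169 + 10·1510.8769 = 21893.5859.
Posterior precision = 1/σ₀² + n/σ² = 1/1510.8769 + 10/6784.8169 = (σ² + n·σ₀²)/(σ₀²σ²) = 21893.5859/(1510.8769·6784.8169); posterior variance σₙ² = σ₀²σ²/(σ² + n·σ₀²) = 1510.8769·6784.8169/21893.5859 = 468.220381.
Predictive variance for one new observation = σₙ² + σ² = 1510.8769·6784.8169/21893.5859 + 6784.8169 = σ²·(σ₀² + 21893.5859)/21893.5859 = 6784.8169·23404.4628/21893.5859 = 7253.037281; SD = √(6784.8169·23404.4628/21893.5859) = 85.1648.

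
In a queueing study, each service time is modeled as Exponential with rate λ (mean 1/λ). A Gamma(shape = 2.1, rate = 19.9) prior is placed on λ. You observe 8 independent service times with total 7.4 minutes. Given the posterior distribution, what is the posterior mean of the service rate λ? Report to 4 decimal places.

0.3700

With a Gamma(shape α, rate β) prior on the exponential rate λ, the posterior after n observations with total T = Σxᵢ is Gamma(α+n, β+T).
Posterior: Gamma(2.1+8, 19.9+7.4) = Gamma(10.1, 27.3).
Posterior mean of λ = α/β = 10.1/27.3 = 0.3700.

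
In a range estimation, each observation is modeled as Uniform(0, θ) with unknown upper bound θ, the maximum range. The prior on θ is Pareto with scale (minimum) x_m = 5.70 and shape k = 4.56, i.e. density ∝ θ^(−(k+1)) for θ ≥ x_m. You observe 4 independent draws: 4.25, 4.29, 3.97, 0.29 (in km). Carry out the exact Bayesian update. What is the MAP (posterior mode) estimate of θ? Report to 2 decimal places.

5.70

A Pareto(scale x_m, shape k) prior on the upper bound θ of Uniform(0, θ) is conjugate: posterior is Pareto(max(x_m, max xᵢ), k + n).
Sample maximum = 4.29; prior scale x_m = 5.70 → posterior scale = max = 5.70.
Posterior shape = 4.56 + 4 = 8.56.
The Pareto density is decreasing on [x_m, ∞), so the mode is x_m = 5.70.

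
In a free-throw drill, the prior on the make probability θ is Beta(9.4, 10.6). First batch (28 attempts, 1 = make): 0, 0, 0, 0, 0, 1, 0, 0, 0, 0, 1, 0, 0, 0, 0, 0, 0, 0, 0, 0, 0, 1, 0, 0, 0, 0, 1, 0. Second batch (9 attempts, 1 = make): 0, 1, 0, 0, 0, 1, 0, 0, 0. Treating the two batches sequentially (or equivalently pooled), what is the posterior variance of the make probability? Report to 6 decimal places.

0.003400

The Beta prior is conjugate to a Binomial/Bernoulli likelihood; the update adds successes to α and failures to β.
After batch 1: Beta(9.4+4, 10.6+24) = Beta(13.4, 34.6).
After batch 2: Beta(13.4+2, 34.6+7) = Beta(15.4, 41.6).
Var = αβ/((α+β)²(α+β+1)) = 15.4·41.6/(57.0²·58.0) = 0.003400.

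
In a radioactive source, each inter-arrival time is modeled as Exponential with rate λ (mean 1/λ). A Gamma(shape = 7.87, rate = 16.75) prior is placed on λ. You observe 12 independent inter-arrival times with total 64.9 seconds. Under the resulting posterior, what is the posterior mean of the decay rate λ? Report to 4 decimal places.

0.2434

With a Gamma(shape α, rate β) prior on the exponential rate λ, the posterior after n observations with total T = Σxᵢ is Gamma(α+n, β+T).
Posterior: Gamma(7.87+12, 16.75+64.9) = Gamma(19.87, 81.65).
Posterior mean of λ = α/β = 19.87/81.65 = 0.2434.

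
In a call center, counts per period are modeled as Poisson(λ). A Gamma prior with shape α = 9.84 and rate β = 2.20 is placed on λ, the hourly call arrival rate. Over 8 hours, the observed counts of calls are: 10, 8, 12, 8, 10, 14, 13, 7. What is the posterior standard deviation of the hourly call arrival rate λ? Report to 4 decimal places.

0.9395

With a Gamma(shape α, rate β) prior, the Poisson likelihood is conjugate: the posterior is Gamma(α + ΣXᵢ, β + n).
Sum of counts S = 82 over n = 8 hours.
Posterior: Gamma(α+S, β+n) = Gamma(9.84+82, 2.20+8) = Gamma(91.84, 10.20).
SD = √α/β = √91.84/10.20 = 0.9395.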